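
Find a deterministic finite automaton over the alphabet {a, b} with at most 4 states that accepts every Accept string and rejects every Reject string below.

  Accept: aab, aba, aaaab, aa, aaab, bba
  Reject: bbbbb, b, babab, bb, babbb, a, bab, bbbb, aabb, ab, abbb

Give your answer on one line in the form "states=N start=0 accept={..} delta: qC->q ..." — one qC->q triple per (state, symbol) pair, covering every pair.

Fold the examples into a partial DFA from state 0: repeatedly fix the first undefined (state, symbol) met by the shortest-then-alphabetical prefix, trying targets in increasing order and rejecting any under which an Accept and a Reject string meet in one state with the same remainder; add a state when all current targets are rejected. Accepting states are where Accept strings end.
a: 0a undefined. 0a->0: no, aab/b meet in 0 with "b" left. Open state 1: 0a->1.
b: 0b undefined. 0b->0: no, bba/a meet in 1. 0b->1: no, aab/bab meet in 1 with "ab" left. Open state 2: 0b->2.
aa: 1a undefined. 1a->0: no, aab/b meet in 2. 1a->1: no, aab/ab meet in 1 with "b" left. 1a->2: no, aab/bb meet in 2 with "b" left. Open state 3: 1a->3.
ab: 1b undefined. 1b->0: no, aba/a meet in 1. 1b->1: ok.
ba: 2a undefined. 2a->0: ok.
bb: 2b undefined. 2b->0: no, bba/a meet in 1. 2b->1: ok.
aaa: 3a undefined. 3a->0: no, aaaab/bbbbb meet in 1. 3a->1: no, aaab/bbbbb meet in 1. 3a->2: no, aaaab/b meet in 2. 3a->3: ok.
aab: 3b undefined. 3b->0: ok.
All examples now run through 4 states with every (state, symbol) defined. Accept strings end in {0,3}, Reject strings end in {1,2}; accept={0,3}.

states=4 start=0 accept={0,3} delta: 0a->1 0b->2 1a->3 1b->1 2a->0 2b->1 3a->3 3b->0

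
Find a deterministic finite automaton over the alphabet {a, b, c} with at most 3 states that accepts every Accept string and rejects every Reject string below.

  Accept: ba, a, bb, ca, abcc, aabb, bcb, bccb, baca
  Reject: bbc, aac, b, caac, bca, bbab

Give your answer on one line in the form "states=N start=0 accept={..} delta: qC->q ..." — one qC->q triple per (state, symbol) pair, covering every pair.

states=3 start=0 accept={0,2} delta: 0a->0 0b->1 0c->1 1a->0 1b->0 1c->2 2a->1 2b->0 2c->2

Fold the examples into a partial DFA from state 0: repeatedly fix the first undefined (state, symbol) met by the shortest-then-alphabetical prefix, trying targets in increasing order and rejecting any under which an Accept and a Reject string meet in one state with the same remainder; add a state when all current targets are rejected. Accepting states are where Accept strings end.
a: 0a undefined. 0a->0: ok.
b: 0b undefined. 0b->0: no, ba/b meet in 0. Open state 1: 0b->1.
c: 0c undefined. 0c->0: no, a/aac meet in 0. 0c->1: ok.
ba: 1a undefined. 1a->0: ok.
bb: 1b undefined. 1b->0: ok.
bc: 1c undefined. 1c->0: no, ba/bca meet in 0. 1c->1: no, ba/bca meet in 0. Open state 2: 1c->2.
bca: 2a undefined. 2a->0: no, ba/bca meet in 0. 2a->1: ok.
bcb: 2b undefined. 2b->0: ok.
bcc: 2c undefined. 2c->0: no, bccb/bbc meet in 1. 2c->1: no, abcc/bbc meet in 1. 2c->2: ok.
All examples now run through 3 states with every (state, symbol) defined. Accept strings end in {0,2}, Reject strings end in {1}; accept={0,2}.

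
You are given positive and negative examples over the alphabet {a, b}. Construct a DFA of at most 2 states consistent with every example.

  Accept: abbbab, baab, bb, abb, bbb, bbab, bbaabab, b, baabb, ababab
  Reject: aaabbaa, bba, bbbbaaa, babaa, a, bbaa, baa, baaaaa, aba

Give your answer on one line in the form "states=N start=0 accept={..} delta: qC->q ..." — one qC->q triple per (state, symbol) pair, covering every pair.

Fold the examples into a partial DFA from state 0: repeatedly fix the first undefined (state, symbol) met by the shortest-then-alphabetical prefix, trying targets in increasing order and rejecting any under which an Accept and a Reject string meet in one state with the same remainder; add a state when all current targets are rejected. Accepting states are where Accept strings end.
a: 0a undefined. 0a->0: ok.
b: 0b undefined. 0b->0: no, abbbab/aaabbaa meet in 0. Open state 1: 0b->1.
ba: 1a undefined. 1a->0: ok.
bb: 1b undefined. 1b->0: no, bb/aaabbaa meet in 0. 1b->1: ok.
All examples now run through 2 states with every (state, symbol) defined. Accept strings end in {1}, Reject strings end in {0}; accept={1}.

states=2 start=0 accept={1} delta: 0a->0 0b->1 1a->0 1b->1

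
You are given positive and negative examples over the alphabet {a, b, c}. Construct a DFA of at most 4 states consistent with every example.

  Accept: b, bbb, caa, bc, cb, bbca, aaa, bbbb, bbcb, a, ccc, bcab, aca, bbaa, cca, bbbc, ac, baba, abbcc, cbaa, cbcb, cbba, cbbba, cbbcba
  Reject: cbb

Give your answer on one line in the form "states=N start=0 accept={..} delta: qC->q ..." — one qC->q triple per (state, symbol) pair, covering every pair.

Fold the examples into a partial DFA from state 0: repeatedly fix the first undefined (state, symbol) met by the shortest-then-alphabetical prefix, trying targets in increasing order and rejecting any under which an Accept and a Reject string meet in one state with the same remainder; add a state when all current targets are rejected. Accepting states are where Accept strings end.
a: 0a undefined. 0a->0: ok.
b: 0b undefined. 0b->0: ok.
c: 0c undefined. 0c->0: no, b/cbb meet in 0. Open state 1: 0c->1.
ca: 1a undefined. 1a->0: ok.
cb: 1b undefined. 1b->0: no, b/cbb meet in 0. 1b->1: no, bc/cbb meet in 1. Open state 2: 1b->2.
cc: 1c undefined. 1c->0: ok.
cba: 2a undefined. 2a->0: ok.
cbb: 2b undefined. 2b->0: no, b/cbb meet in 0. 2b->1: no, bc/cbb meet in 1. 2b->2: no, cb/cbb meet in 2. Open state 3: 2b->3.
cbc: 2c undefined. 2c->0: ok.
cbba: 3a undefined. 3a->0: ok.
cbbb: 3b undefined. 3b->0: ok.
cbbc: 3c undefined. 3c->0: ok.
All examples now run through 4 states with every (state, symbol) defined. Accept strings end in {0,1,2}, Reject strings end in {3}; accept={0,1,2}.

states=4 start=0 accept={0,1,2} delta: 0a->0 0b->0 0c->1 1a->0 1b->2 1c->0 2a->0 2b->3 2c->0 3a->0 3b->0 3c->0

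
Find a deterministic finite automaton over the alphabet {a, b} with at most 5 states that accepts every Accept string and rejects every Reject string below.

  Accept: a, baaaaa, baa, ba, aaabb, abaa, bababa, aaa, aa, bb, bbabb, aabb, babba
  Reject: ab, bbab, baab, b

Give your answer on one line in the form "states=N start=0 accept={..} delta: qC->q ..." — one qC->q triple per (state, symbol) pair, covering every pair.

State merging on the prefix tree: take the shortest (then alphabetical) example prefix whose next move is undefined and point that move at state 0, else 1, else 2, ...; a target is out if some Accept/Reject pair would then sit in one state with the same input left (inseparable). If every existing state is out, open a new one.
a: 0a undefined. 0a->0: ok.
b: 0b undefined. 0b->0: no, a/ab meet in 0. Open state 1: 0b->1.
ba: 1a undefined. 1a->0: ok.
bb: 1b undefined. 1b->0: ok.
All examples now run through 2 states with every (state, symbol) defined. Accept strings end in {0}, Reject strings end in {1}; accept={0}.

states=2 start=0 accept={0} delta: 0a->0 0b->1 1a->0 1b->0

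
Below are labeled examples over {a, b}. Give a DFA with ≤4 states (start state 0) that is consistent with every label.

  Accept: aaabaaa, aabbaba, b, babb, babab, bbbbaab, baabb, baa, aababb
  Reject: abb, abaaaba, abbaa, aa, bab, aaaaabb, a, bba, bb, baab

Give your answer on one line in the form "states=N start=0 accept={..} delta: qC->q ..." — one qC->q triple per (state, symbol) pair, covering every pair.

Fold the examples into a partial DFA from state 0: repeatedly fix the first undefined (state, symbol) met by the shortest-then-alphabetical prefix, trying targets in increasing order and rejecting any under which an Accept and a Reject string meet in one state with the same remainder; add a state when all current targets are rejected. Accepting states are where Accept strings end.
a: 0a undefined. 0a->0: ok.
b: 0b undefined. 0b->0: no, aaabaaa/abb meet in 0. Open state 1: 0b->1.
ba: 1a undefined. 1a->0: no, aaabaaa/abaaaba meet in 0. 1a->1: ok.
bb: 1b undefined. 1b->0: ok.
All examples now run through 2 states with every (state, symbol) defined. Accept strings end in {1}, Reject strings end in {0}; accept={1}.

states=2 start=0 accept={1} delta: 0a->0 0b->1 1a->1 1b->0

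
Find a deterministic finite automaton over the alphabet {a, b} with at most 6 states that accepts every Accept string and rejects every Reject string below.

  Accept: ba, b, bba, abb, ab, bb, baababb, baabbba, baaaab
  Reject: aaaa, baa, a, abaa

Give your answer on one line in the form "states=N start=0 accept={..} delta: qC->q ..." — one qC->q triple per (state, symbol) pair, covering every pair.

State merging on the prefix tree: take the shortest (then alphabetical) example prefix whose next move is undefined and point that move at state 0, else 1, else 2, ...; a target is out if some Accept/Reject pair would then sit in one state with the same input left (inseparable). If every existing state is out, open a new one.
a: 0a undefined. 0a->0: ok.
b: 0b undefined. 0b->0: no, ba/aaaa meet in 0. Open state 1: 0b->1.
ba: 1a undefined. 1a->0: no, ba/aaaa meet in 0. 1a->1: no, ba/baa meet in 1. Open state 2: 1a->2.
bb: 1b undefined. 1b->0: no, bba/aaaa meet in 0. 1b->1: ok.
baa: 2a undefined. 2a->0: ok.
baabab: 2b undefined. 2b->0: ok.
All examples now run through 3 states with every (state, symbol) defined. Accept strings end in {1,2}, Reject strings end in {0}; accept={1,2}.

states=3 start=0 accept={1,2} delta: 0a->0 0b->1 1a->2 1b->1 2a->0 2b->0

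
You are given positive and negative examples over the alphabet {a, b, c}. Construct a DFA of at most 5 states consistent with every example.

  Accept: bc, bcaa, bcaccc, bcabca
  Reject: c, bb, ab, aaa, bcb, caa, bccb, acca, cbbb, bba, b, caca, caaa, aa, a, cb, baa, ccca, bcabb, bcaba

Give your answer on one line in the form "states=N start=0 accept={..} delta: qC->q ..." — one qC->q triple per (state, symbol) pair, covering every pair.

Fold the examples into a partial DFA from state 0: repeatedly fix the first undefined (state, symbol) met by the shortest-then-alphabetical prefix, trying targets in increasing order and rejecting any under which an Accept and a Reject string meet in one state with the same remainder; add a state when all current targets are rejected. Accepting states are where Accept strings end.
a: 0a undefined. 0a->0: ok.
b: 0b undefined. 0b->0: no, bc/c meet in 0 with "c" left. Open state 1: 0b->1.
c: 0c undefined. 0c->0: ok.
ba: 1a undefined. 1a->0: ok.
bb: 1b undefined. 1b->0: ok.
bc: 1c undefined. 1c->0: no, bc/c meet in 0. 1c->1: no, bc/ab meet in 1. Open state 2: 1c->2.
bca: 2a undefined. 2a->0: no, bcaa/c meet in 0. 2a->1: no, bcaa/c meet in 0. 2a->2: ok.
bcb: 2b undefined. 2b->0: no, bcabca/c meet in 0. 2b->1: ok.
bcc: 2c undefined. 2c->0: no, bcaccc/c meet in 0. 2c->1: no, bcaccc/ab meet in 1. 2c->2: ok.
All examples now run through 3 states with every (state, symbol) defined. Accept strings end in {2}, Reject strings end in {0,1}; accept={2}.

states=3 start=0 accept={2} delta: 0a->0 0b->1 0c->0 1a->0 1b->0 1c->2 2a->2 2b->1 2c->2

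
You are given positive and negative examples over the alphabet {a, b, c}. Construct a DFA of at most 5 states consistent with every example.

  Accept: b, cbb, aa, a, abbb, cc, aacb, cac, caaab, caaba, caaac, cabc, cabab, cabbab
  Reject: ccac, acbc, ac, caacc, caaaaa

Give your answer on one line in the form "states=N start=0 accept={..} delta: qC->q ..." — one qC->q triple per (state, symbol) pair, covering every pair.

states=4 start=0 accept={0,3} delta: 0a->0 0b->0 0c->1 1a->2 1b->0 1c->0 2a->1 2b->3 2c->0 3a->0 3b->0 3c->0

State merging on the prefix tree: take the shortest (then alphabetical) example prefix whose next move is undefined and point that move at state 0, else 1, else 2, ...; a target is out if some Accept/Reject pair would then sit in one state with the same input left (inseparable). If every existing state is out, open a new one.
a: 0a undefined. 0a->0: ok.
b: 0b undefined. 0b->0: ok.
c: 0c undefined. 0c->0: no, b/ccac meet in 0. Open state 1: 0c->1.
ca: 1a undefined. 1a->0: no, b/caaaaa meet in 0. 1a->1: no, cabc/acbc meet in 1 with "bc" left. Open state 2: 1a->2.
cb: 1b undefined. 1b->0: ok.
cc: 1c undefined. 1c->0: ok.
caa: 2a undefined. 2a->0: no, b/caacc meet in 0. 2a->1: ok.
cab: 2b undefined. 2b->0: no, cabc/ccac meet in 1. 2b->1: no, caaab/ccac meet in 1. 2b->2: no, caaab/caaaaa meet in 2. Open state 3: 2b->3.
cac: 2c undefined. 2c->0: ok.
caba: 3a undefined. 3a->0: ok.
cabb: 3b undefined. 3b->0: ok.
cabc: 3c undefined. 3c->0: ok.
All examples now run through 4 states with every (state, symbol) defined. Accept strings end in {0,3}, Reject strings end in {1,2}; accept={0,3}.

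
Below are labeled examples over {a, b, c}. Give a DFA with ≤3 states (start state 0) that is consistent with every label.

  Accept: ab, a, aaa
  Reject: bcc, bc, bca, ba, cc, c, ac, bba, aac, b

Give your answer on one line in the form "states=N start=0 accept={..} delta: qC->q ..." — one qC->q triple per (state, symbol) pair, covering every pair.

Fold the examples into a partial DFA from state 0: repeatedly fix the first undefined (state, symbol) met by the shortest-then-alphabetical prefix, trying targets in increasing order and rejecting any under which an Accept and a Reject string meet in one state with the same remainder; add a state when all current targets are rejected. Accepting states are where Accept strings end.
a: 0a undefined. 0a->0: no, ab/b meet in 0 with "b" left. Open state 1: 0a->1.
b: 0b undefined. 0b->0: no, a/ba meet in 1. 0b->1: no, a/b meet in 1. Open state 2: 0b->2.
c: 0c undefined. 0c->0: ok.
aa: 1a undefined. 1a->0: ok.
ab: 1b undefined. 1b->0: no, ab/cc meet in 0. 1b->1: ok.
ac: 1c undefined. 1c->0: ok.
ba: 2a undefined. 2a->0: ok.
bb: 2b undefined. 2b->0: no, ab/bba meet in 1. 2b->1: ok.
bc: 2c undefined. 2c->0: no, ab/bca meet in 1. 2c->1: no, ab/bc meet in 1. 2c->2: ok.
All examples now run through 3 states with every (state, symbol) defined. Accept strings end in {1}, Reject strings end in {0,2}; accept={1}.

states=3 start=0 accept={1} delta: 0a->1 0b->2 0c->0 1a->0 1b->1 1c->0 2a->0 2b->1 2c->2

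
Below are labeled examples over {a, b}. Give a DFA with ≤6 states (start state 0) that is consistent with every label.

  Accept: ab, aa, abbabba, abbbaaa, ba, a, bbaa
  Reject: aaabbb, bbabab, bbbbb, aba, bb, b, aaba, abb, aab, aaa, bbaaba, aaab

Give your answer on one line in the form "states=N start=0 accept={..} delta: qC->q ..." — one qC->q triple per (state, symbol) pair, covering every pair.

Fold the examples into a partial DFA from state 0: repeatedly fix the first undefined (state, symbol) met by the shortest-then-alphabetical prefix, trying targets in increasing order and rejecting any under which an Accept and a Reject string meet in one state with the same remainder; add a state when all current targets are rejected. Accepting states are where Accept strings end.
a: 0a undefined. 0a->0: no, ab/b meet in 0 with "b" left. Open state 1: 0a->1.
b: 0b undefined. 0b->0: ok.
aa: 1a undefined. 1a->0: no, ab/aaab meet in 1 with "b" left. 1a->1: no, ab/aab meet in 1 with "b" left. Open state 2: 1a->2.
ab: 1b undefined. 1b->0: no, ab/bbabab meet in 0. 1b->1: no, ab/abb meet in 1. 1b->2: ok.
aaa: 2a undefined. 2a->0: ok.
aab: 2b undefined. 2b->0: no, abbabba/aaba meet in 1. 2b->1: no, ab/aaba meet in 2. 2b->2: no, ab/abb meet in 2. Open state 3: 2b->3.
aaba: 3a undefined. 3a->0: ok.
abbb: 3b undefined. 3b->0: no, abbbaaa/aaabbb meet in 0. 3b->1: ok.
All examples now run through 4 states with every (state, symbol) defined. Accept strings end in {1,2}, Reject strings end in {0,3}; accept={1,2}.

states=4 start=0 accept={1,2} delta: 0a->1 0b->0 1a->2 1b->2 2a->0 2b->3 3a->0 3b->1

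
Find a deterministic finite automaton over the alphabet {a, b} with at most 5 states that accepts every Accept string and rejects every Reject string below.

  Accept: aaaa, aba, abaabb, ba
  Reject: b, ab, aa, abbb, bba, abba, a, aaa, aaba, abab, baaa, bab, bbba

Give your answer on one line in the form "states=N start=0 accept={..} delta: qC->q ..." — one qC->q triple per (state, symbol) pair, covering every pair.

states=5 start=0 accept={0,4} delta: 0a->1 0b->2 1a->3 1b->2 2a->0 2b->4 3a->2 3b->0 4a->1 4b->1

State merging on the prefix tree: take the shortest (then alphabetical) example prefix whose next move is undefined and point that move at state 0, else 1, else 2, ...; a target is out if some Accept/Reject pair would then sit in one state with the same input left (inseparable). If every existing state is out, open a new one.
a: 0a undefined. 0a->0: no, aaaa/aa meet in 0. Open state 1: 0a->1.
b: 0b undefined. 0b->0: no, ba/bba meet in 1. 0b->1: no, aaaa/baaa meet in 1 with "aaa" left. Open state 2: 0b->2.
aa: 1a undefined. 1a->0: no, aaaa/aa meet in 0. 1a->1: no, aaaa/aa meet in 1. 1a->2: no, ba/aaa meet in 2 with "a" left. Open state 3: 1a->3.
ab: 1b undefined. 1b->0: no, aba/a meet in 1. 1b->1: no, aba/aa meet in 3. 1b->2: ok.
ba: 2a undefined. 2a->0: ok.
bb: 2b undefined. 2b->0: no, aba/bbba meet in 0. 2b->1: no, aba/bbba meet in 0. 2b->2: no, aba/bba meet in 0. 2b->3: no, abaabb/aa meet in 3. Open state 4: 2b->4.
aaa: 3a undefined. 3a->0: no, aaaa/a meet in 1. 3a->1: no, aaaa/aa meet in 3. 3a->2: ok.
aab: 3b undefined. 3b->0: ok.
bba: 4a undefined. 4a->0: no, aaaa/bba meet in 0. 4a->1: ok.
bbb: 4b undefined. 4b->0: no, aaaa/abbb meet in 0. 4b->1: ok.
All examples now run through 5 states with every (state, symbol) defined. Accept strings end in {0,4}, Reject strings end in {1,2,3}; accept={0,4}.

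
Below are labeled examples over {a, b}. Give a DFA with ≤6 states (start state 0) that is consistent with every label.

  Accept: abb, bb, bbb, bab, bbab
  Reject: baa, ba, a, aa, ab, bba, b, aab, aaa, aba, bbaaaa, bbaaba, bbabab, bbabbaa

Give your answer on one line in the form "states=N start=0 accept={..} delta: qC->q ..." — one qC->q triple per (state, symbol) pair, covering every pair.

Grow the machine one transition at a time. Run the examples from 0; the earliest place one falls off (shortest prefix, ties alphabetical) gets sent to the lowest-numbered state that keeps every Accept/Reject pair distinguishable — a pair clashes when both reach the same state with identical unread suffix — and to a fresh state only if none does.
a: 0a undefined. 0a->0: ok.
b: 0b undefined. 0b->0: no, abb/baa meet in 0. Open state 1: 0b->1.
ba: 1a undefined. 1a->0: no, bab/ab meet in 1. 1a->1: ok.
bb: 1b undefined. 1b->0: no, abb/a meet in 0. 1b->1: no, abb/baa meet in 1. Open state 2: 1b->2.
bba: 2a undefined. 2a->0: no, abb/bbabab meet in 2. 2a->1: no, abb/bbabab meet in 2. 2a->2: no, abb/bba meet in 2. Open state 3: 2a->3.
bbb: 2b undefined. 2b->0: no, bbb/a meet in 0. 2b->1: no, bbb/baa meet in 1. 2b->2: ok.
bbaa: 3a undefined. 3a->0: ok.
bbab: 3b undefined. 3b->0: no, bbab/a meet in 0. 3b->1: no, abb/bbabab meet in 2. 3b->2: no, abb/bbabab meet in 2. 3b->3: no, bbab/bba meet in 3. Open state 4: 3b->4.
bbaba: 4a undefined. 4a->0: ok.
bbabb: 4b undefined. 4b->0: ok.
All examples now run through 5 states with every (state, symbol) defined. Accept strings end in {2,4}, Reject strings end in {0,1,3}; accept={2,4}.

states=5 start=0 accept={2,4} delta: 0a->0 0b->1 1a->1 1b->2 2a->3 2b->2 3a->0 3b->4 4a->0 4b->0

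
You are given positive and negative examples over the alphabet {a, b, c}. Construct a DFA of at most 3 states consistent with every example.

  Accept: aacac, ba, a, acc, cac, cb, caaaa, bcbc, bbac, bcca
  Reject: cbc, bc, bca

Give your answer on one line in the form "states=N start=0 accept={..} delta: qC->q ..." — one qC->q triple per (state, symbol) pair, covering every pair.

Grow the machine one transition at a time. Run the examples from 0; the earliest place one falls off (shortest prefix, ties alphabetical) gets sent to the lowest-numbered state that keeps every Accept/Reject pair distinguishable — a pair clashes when both reach the same state with identical unread suffix — and to a fresh state only if none does.
a: 0a undefined. 0a->0: ok.
b: 0b undefined. 0b->0: no, bcbc/cbc meet in 0 with "cbc" left. Open state 1: 0b->1.
c: 0c undefined. 0c->0: ok.
ba: 1a undefined. 1a->0: ok.
bb: 1b undefined. 1b->0: ok.
bc: 1c undefined. 1c->0: no, aacac/cbc meet in 0. 1c->1: no, aacac/bca meet in 0. Open state 2: 1c->2.
bca: 2a undefined. 2a->0: no, aacac/bca meet in 0. 2a->1: no, cb/bca meet in 1. 2a->2: ok.
bcb: 2b undefined. 2b->0: ok.
bcc: 2c undefined. 2c->0: ok.
All examples now run through 3 states with every (state, symbol) defined. Accept strings end in {0,1}, Reject strings end in {2}; accept={0,1}.

states=3 start=0 accept={0,1} delta: 0a->0 0b->1 0c->0 1a->0 1b->0 1c->2 2a->2 2b->0 2c->0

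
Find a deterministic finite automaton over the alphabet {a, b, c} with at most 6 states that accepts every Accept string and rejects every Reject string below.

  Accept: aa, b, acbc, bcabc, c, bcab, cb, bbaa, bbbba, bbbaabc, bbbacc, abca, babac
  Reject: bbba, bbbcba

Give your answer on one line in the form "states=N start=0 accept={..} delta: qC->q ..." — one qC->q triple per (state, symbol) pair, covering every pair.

states=4 start=0 accept={0,1} delta: 0a->0 0b->1 0c->0 1a->0 1b->2 1c->0 2a->0 2b->3 2c->0 3a->2 3b->0 3c->2

State merging on the prefix tree: take the shortest (then alphabetical) example prefix whose next move is undefined and point that move at state 0, else 1, else 2, ...; a target is out if some Accept/Reject pair would then sit in one state with the same input left (inseparable). If every existing state is out, open a new one.
a: 0a undefined. 0a->0: ok.
b: 0b undefined. 0b->0: no, aa/bbba meet in 0. Open state 1: 0b->1.
c: 0c undefined. 0c->0: ok.
ba: 1a undefined. 1a->0: ok.
bb: 1b undefined. 1b->0: no, aa/bbba meet in 0. 1b->1: no, aa/bbba meet in 0. Open state 2: 1b->2.
bc: 1c undefined. 1c->0: ok.
bba: 2a undefined. 2a->0: ok.
bbb: 2b undefined. 2b->0: no, aa/bbba meet in 0. 2b->1: no, aa/bbba meet in 0. 2b->2: no, aa/bbba meet in 0. Open state 3: 2b->3.
bbba: 3a undefined. 3a->0: no, aa/bbba meet in 0. 3a->1: no, b/bbba meet in 1. 3a->2: ok.
bbbb: 3b undefined. 3b->0: ok.
bbbc: 3c undefined. 3c->0: no, aa/bbbcba meet in 0. 3c->1: no, aa/bbbcba meet in 0. 3c->2: ok.
bbbac: 2c undefined. 2c->0: ok.
All examples now run through 4 states with every (state, symbol) defined. Accept strings end in {0,1}, Reject strings end in {2}; accept={0,1}.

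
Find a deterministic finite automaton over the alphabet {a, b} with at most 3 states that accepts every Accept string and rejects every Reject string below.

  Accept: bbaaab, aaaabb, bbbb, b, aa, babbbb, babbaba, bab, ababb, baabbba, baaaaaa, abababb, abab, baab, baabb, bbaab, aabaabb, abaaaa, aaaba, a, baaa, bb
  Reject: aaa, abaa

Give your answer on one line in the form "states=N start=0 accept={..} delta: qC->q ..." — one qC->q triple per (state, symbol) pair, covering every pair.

states=3 start=0 accept={1,2} delta: 0a->1 0b->1 1a->2 1b->1 2a->0 2b->1

Grow the machine one transition at a time. Run the examples from 0; the earliest place one falls off (shortest prefix, ties alphabetical) gets sent to the lowest-numbered state that keeps every Accept/Reject pair distinguishable — a pair clashes when both reach the same state with identical unread suffix — and to a fresh state only if none does.
a: 0a undefined. 0a->0: no, aa/aaa meet in 0. Open state 1: 0a->1.
b: 0b undefined. 0b->0: no, baaa/aaa meet in 1 with "aa" left. 0b->1: ok.
aa: 1a undefined. 1a->0: no, b/aaa meet in 1. 1a->1: no, b/aaa meet in 1. Open state 2: 1a->2.
ab: 1b undefined. 1b->0: no, aa/abaa meet in 2. 1b->1: ok.
aaa: 2a undefined. 2a->0: ok.
aab: 2b undefined. 2b->0: no, bab/aaa meet in 0. 2b->1: ok.
All examples now run through 3 states with every (state, symbol) defined. Accept strings end in {1,2}, Reject strings end in {0}; accept={1,2}.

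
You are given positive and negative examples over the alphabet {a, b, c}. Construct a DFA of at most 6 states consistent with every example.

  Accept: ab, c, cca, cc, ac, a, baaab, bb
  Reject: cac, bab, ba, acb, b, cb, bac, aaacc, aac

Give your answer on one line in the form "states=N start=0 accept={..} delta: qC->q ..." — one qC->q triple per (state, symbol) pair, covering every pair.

Fold the examples into a partial DFA from state 0: repeatedly fix the first undefined (state, symbol) met by the shortest-then-alphabetical prefix, trying targets in increasing order and rejecting any under which an Accept and a Reject string meet in one state with the same remainder; add a state when all current targets are rejected. Accepting states are where Accept strings end.
a: 0a undefined. 0a->0: no, ab/b meet in 0 with "b" left. Open state 1: 0a->1.
b: 0b undefined. 0b->0: no, ab/bab meet in 1 with "b" left. 0b->1: no, a/b meet in 1. Open state 2: 0b->2.
c: 0c undefined. 0c->0: no, ac/cac meet in 1 with "c" left. 0c->1: no, ab/cb meet in 1 with "b" left. 0c->2: no, c/b meet in 2. Open state 3: 0c->3.
aa: 1a undefined. 1a->0: no, c/aac meet in 3. 1a->1: no, ac/aac meet in 1 with "c" left. 1a->2: ok.
ab: 1b undefined. 1b->0: ok.
ac: 1c undefined. 1c->0: ok.
ba: 2a undefined. 2a->0: no, ab/ba meet in 0. 2a->1: no, ab/bab meet in 0. 2a->2: no, baaab/bab meet in 2 with "b" left. 2a->3: no, c/ba meet in 3. Open state 4: 2a->4.
bb: 2b undefined. 2b->0: ok.
ca: 3a undefined. 3a->0: no, c/cac meet in 3. 3a->1: no, ab/cac meet in 0. 3a->2: ok.
cb: 3b undefined. 3b->0: no, ab/cb meet in 0. 3b->1: no, a/cb meet in 1. 3b->2: ok.
cc: 3c undefined. 3c->0: ok.
aac: 2c undefined. 2c->0: no, ab/cac meet in 0. 2c->1: no, cca/cac meet in 1. 2c->2: ok.
baa: 4a undefined. 4a->0: ok.
bab: 4b undefined. 4b->0: no, ab/bab meet in 0. 4b->1: no, cca/bab meet in 1. 4b->2: ok.
bac: 4c undefined. 4c->0: no, ab/bac meet in 0. 4c->1: no, ab/aaacc meet in 0. 4c->2: ok.
All examples now run through 5 states with every (state, symbol) defined. Accept strings end in {0,1,3}, Reject strings end in {2,4}; accept={0,1,3}.

states=5 start=0 accept={0,1,3} delta: 0a->1 0b->2 0c->3 1a->2 1b->0 1c->0 2a->4 2b->0 2c->2 3a->2 3b->2 3c->0 4a->0 4b->2 4c->2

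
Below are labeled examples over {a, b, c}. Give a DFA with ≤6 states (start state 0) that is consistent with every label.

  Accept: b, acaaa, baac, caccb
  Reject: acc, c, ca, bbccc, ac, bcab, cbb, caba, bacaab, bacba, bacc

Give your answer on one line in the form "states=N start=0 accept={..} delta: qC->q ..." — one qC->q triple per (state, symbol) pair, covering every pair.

states=5 start=0 accept={1,3} delta: 0a->0 0b->1 0c->2 1a->1 1b->0 1c->3 2a->4 2b->1 2c->0 3a->1 3b->0 3c->0 4a->1 4b->0 4c->0

State merging on the prefix tree: take the shortest (then alphabetical) example prefix whose next move is undefined and point that move at state 0, else 1, else 2, ...; a target is out if some Accept/Reject pair would then sit in one state with the same input left (inseparable). If every existing state is out, open a new one.
a: 0a undefined. 0a->0: ok.
b: 0b undefined. 0b->0: no, baac/c meet in 0 with "c" left. Open state 1: 0b->1.
c: 0c undefined. 0c->0: no, acaaa/acc meet in 0. 0c->1: no, b/c meet in 1. Open state 2: 0c->2.
ba: 1a undefined. 1a->0: no, baac/c meet in 2. 1a->1: ok.
bb: 1b undefined. 1b->0: ok.
bc: 1c undefined. 1c->0: no, b/bcab meet in 1. 1c->1: no, b/bacc meet in 1. 1c->2: no, baac/c meet in 2. Open state 3: 1c->3.
ca: 2a undefined. 2a->0: no, b/caba meet in 1. 2a->1: no, b/ca meet in 1. 2a->2: no, acaaa/c meet in 2. 2a->3: no, baac/ca meet in 3. Open state 4: 2a->4.
cb: 2b undefined. 2b->0: no, b/cbb meet in 1. 2b->1: ok.
acc: 2c undefined. 2c->0: ok.
bca: 3a undefined. 3a->0: no, b/bcab meet in 1. 3a->1: ok.
cab: 4b undefined. 4b->0: ok.
cac: 4c undefined. 4c->0: ok.
acaa: 4a undefined. 4a->0: no, acaaa/acc meet in 0. 4a->1: ok.
bacb: 3b undefined. 3b->0: ok.
bacc: 3c undefined. 3c->0: ok.
All examples now run through 5 states with every (state, symbol) defined. Accept strings end in {1,3}, Reject strings end in {0,2,4}; accept={1,3}.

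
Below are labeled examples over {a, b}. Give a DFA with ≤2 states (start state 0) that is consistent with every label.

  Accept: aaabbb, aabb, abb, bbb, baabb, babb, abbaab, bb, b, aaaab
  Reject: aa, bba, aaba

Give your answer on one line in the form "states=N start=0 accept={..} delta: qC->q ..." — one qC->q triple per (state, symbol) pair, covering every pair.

State merging on the prefix tree: take the shortest (then alphabetical) example prefix whose next move is undefined and point that move at state 0, else 1, else 2, ...; a target is out if some Accept/Reject pair would then sit in one state with the same input left (inseparable). If every existing state is out, open a new one.
a: 0a undefined. 0a->0: ok.
b: 0b undefined. 0b->0: no, aaabbb/aa meet in 0. Open state 1: 0b->1.
ba: 1a undefined. 1a->0: ok.
bb: 1b undefined. 1b->0: no, aabb/aa meet in 0. 1b->1: ok.
All examples now run through 2 states with every (state, symbol) defined. Accept strings end in {1}, Reject strings end in {0}; accept={1}.

states=2 start=0 accept={1} delta: 0a->0 0b->1 1a->0 1b->1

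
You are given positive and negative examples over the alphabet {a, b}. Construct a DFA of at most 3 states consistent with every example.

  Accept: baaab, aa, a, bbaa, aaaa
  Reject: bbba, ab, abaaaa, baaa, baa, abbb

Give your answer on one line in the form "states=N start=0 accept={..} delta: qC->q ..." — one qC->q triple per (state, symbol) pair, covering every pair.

Fold the examples into a partial DFA from state 0: repeatedly fix the first undefined (state, symbol) met by the shortest-then-alphabetical prefix, trying targets in increasing order and rejecting any under which an Accept and a Reject string meet in one state with the same remainder; add a state when all current targets are rejected. Accepting states are where Accept strings end.
a: 0a undefined. 0a->0: ok.
b: 0b undefined. 0b->0: no, baaab/bbba meet in 0. Open state 1: 0b->1.
ba: 1a undefined. 1a->0: no, baaab/ab meet in 1. 1a->1: ok.
bb: 1b undefined. 1b->0: ok.
All examples now run through 2 states with every (state, symbol) defined. Accept strings end in {0}, Reject strings end in {1}; accept={0}.

states=2 start=0 accept={0} delta: 0a->0 0b->1 1a->1 1b->0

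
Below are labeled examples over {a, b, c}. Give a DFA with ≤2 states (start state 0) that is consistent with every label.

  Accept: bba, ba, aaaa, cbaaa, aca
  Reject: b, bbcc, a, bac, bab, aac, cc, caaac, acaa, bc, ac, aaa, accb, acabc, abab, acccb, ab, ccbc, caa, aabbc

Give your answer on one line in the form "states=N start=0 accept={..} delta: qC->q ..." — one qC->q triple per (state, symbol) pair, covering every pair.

states=2 start=0 accept={0} delta: 0a->1 0b->1 0c->1 1a->0 1b->1 1c->1

Grow the machine one transition at a time. Run the examples from 0; the earliest place one falls off (shortest prefix, ties alphabetical) gets sent to the lowest-numbered state that keeps every Accept/Reject pair distinguishable — a pair clashes when both reach the same state with identical unread suffix — and to a fresh state only if none does.
a: 0a undefined. 0a->0: no, aaaa/a meet in 0. Open state 1: 0a->1.
b: 0b undefined. 0b->0: no, bba/a meet in 1. 0b->1: ok.
c: 0c undefined. 0c->0: no, ba/caa meet in 1 with "a" left. 0c->1: ok.
aa: 1a undefined. 1a->0: ok.
ab: 1b undefined. 1b->0: no, bba/b meet in 1. 1b->1: ok.
ac: 1c undefined. 1c->0: no, bba/cc meet in 0. 1c->1: ok.
All examples now run through 2 states with every (state, symbol) defined. Accept strings end in {0}, Reject strings end in {1}; accept={0}.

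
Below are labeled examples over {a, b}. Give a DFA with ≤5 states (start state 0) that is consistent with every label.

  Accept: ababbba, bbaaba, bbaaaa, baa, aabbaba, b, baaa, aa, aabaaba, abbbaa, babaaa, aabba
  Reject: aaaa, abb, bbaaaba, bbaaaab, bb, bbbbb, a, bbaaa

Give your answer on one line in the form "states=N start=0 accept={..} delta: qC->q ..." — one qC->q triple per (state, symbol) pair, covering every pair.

Grow the machine one transition at a time. Run the examples from 0; the earliest place one falls off (shortest prefix, ties alphabetical) gets sent to the lowest-numbered state that keeps every Accept/Reject pair distinguishable — a pair clashes when both reach the same state with identical unread suffix — and to a fresh state only if none does.
a: 0a undefined. 0a->0: no, aa/aaaa meet in 0. Open state 1: 0a->1.
b: 0b undefined. 0b->0: no, bbaaaa/aaaa meet in 1 with "aaa" left. 0b->1: no, b/a meet in 1. Open state 2: 0b->2.
aa: 1a undefined. 1a->0: no, aa/aaaa meet in 0. 1a->1: no, aa/aaaa meet in 1. 1a->2: no, baa/aaaa meet in 2 with "aa" left. Open state 3: 1a->3.
ab: 1b undefined. 1b->0: no, b/abb meet in 2. 1b->1: ok.
ba: 2a undefined. 2a->0: no, baa/abb meet in 1. 2a->1: no, babaaa/aaaa meet in 3 with "aa" left. 2a->2: no, babaaa/bbaaa meet in 2 with "baaa" left. 2a->3: no, baaa/aaaa meet in 3 with "aa" left. Open state 4: 2a->4.
bb: 2b undefined. 2b->0: no, bbaaaa/aaaa meet in 3 with "aa" left. 2b->1: ok.
aaa: 3a undefined. 3a->0: no, bbaaaa/bbaaaba meet in 3. 3a->1: no, bbaaba/aaaa meet in 3. 3a->2: ok.
aab: 3b undefined. 3b->0: no, aabbaba/bbaaaba meet in 4 with "ba" left. 3b->1: ok.
baa: 4a undefined. 4a->0: no, b/bbaaaab meet in 2. 4a->1: no, bbaaaa/abb meet in 1. 4a->2: no, baaa/aaaa meet in 4. 4a->3: ok.
bab: 4b undefined. 4b->0: ok.
All examples now run through 5 states with every (state, symbol) defined. Accept strings end in {2,3}, Reject strings end in {1,4}; accept={2,3}.

states=5 start=0 accept={2,3} delta: 0a->1 0b->2 1a->3 1b->1 2a->4 2b->1 3a->2 3b->1 4a->3 4b->0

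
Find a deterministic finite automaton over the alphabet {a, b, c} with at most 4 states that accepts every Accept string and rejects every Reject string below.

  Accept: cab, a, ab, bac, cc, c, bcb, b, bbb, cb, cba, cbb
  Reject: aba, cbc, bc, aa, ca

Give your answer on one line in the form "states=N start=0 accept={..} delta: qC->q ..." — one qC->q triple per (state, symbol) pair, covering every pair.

states=4 start=0 accept={1,2,3} delta: 0a->1 0b->1 0c->2 1a->0 1b->1 1c->0 2a->0 2b->3 2c->1 3a->1 3b->1 3c->0

State merging on the prefix tree: take the shortest (then alphabetical) example prefix whose next move is undefined and point that move at state 0, else 1, else 2, ...; a target is out if some Accept/Reject pair would then sit in one state with the same input left (inseparable). If every existing state is out, open a new one.
a: 0a undefined. 0a->0: no, a/aa meet in 0. Open state 1: 0a->1.
b: 0b undefined. 0b->0: no, c/bc meet in 0 with "c" left. 0b->1: ok.
c: 0c undefined. 0c->0: no, a/ca meet in 1. 0c->1: no, cc/bc meet in 1 with "c" left. Open state 2: 0c->2.
aa: 1a undefined. 1a->0: ok.
ab: 1b undefined. 1b->0: no, a/aba meet in 1. 1b->1: ok.
bc: 1c undefined. 1c->0: ok.
ca: 2a undefined. 2a->0: ok.
cb: 2b undefined. 2b->0: no, bac/cbc meet in 2. 2b->1: no, cba/aba meet in 0. 2b->2: no, cc/cbc meet in 2 with "c" left. Open state 3: 2b->3.
cc: 2c undefined. 2c->0: no, cc/aba meet in 0. 2c->1: ok.
cba: 3a undefined. 3a->0: no, cba/aba meet in 0. 3a->1: ok.
cbb: 3b undefined. 3b->0: no, cbb/aba meet in 0. 3b->1: ok.
cbc: 3c undefined. 3c->0: ok.
All examples now run through 4 states with every (state, symbol) defined. Accept strings end in {1,2,3}, Reject strings end in {0}; accept={1,2,3}.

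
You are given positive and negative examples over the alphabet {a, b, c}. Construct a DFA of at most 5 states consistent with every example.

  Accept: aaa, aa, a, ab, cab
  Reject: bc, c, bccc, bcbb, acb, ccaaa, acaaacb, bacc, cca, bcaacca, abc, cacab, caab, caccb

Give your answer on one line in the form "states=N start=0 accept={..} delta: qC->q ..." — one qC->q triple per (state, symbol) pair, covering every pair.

states=4 start=0 accept={0} delta: 0a->0 0b->0 0c->1 1a->2 1b->1 1c->1 2a->1 2b->0 2c->3 3a->1 3b->1 3c->1

Fold the examples into a partial DFA from state 0: repeatedly fix the first undefined (state, symbol) met by the shortest-then-alphabetical prefix, trying targets in increasing order and rejecting any under which an Accept and a Reject string meet in one state with the same remainder; add a state when all current targets are rejected. Accepting states are where Accept strings end.
a: 0a undefined. 0a->0: ok.
b: 0b undefined. 0b->0: ok.
c: 0c undefined. 0c->0: no, aaa/bc meet in 0. Open state 1: 0c->1.
ca: 1a undefined. 1a->0: no, aaa/cacab meet in 0. 1a->1: no, cab/acb meet in 1 with "b" left. Open state 2: 1a->2.
cc: 1c undefined. 1c->0: no, aaa/ccaaa meet in 0. 1c->1: ok.
acb: 1b undefined. 1b->0: no, aaa/bcbb meet in 0. 1b->1: ok.
caa: 2a undefined. 2a->0: no, aaa/ccaaa meet in 0. 2a->1: ok.
cab: 2b undefined. 2b->0: ok.
cac: 2c undefined. 2c->0: no, aaa/acaaacb meet in 0. 2c->1: no, aaa/cacab meet in 0. 2c->2: no, aaa/acaaacb meet in 0. Open state 3: 2c->3.
caca: 3a undefined. 3a->0: no, aaa/cacab meet in 0. 3a->1: ok.
cacc: 3c undefined. 3c->0: no, aaa/caccb meet in 0. 3c->1: ok.
acaaacb: 3b undefined. 3b->0: no, aaa/acaaacb meet in 0. 3b->1: ok.
All examples now run through 4 states with every (state, symbol) defined. Accept strings end in {0}, Reject strings end in {1,2}; accept={0}.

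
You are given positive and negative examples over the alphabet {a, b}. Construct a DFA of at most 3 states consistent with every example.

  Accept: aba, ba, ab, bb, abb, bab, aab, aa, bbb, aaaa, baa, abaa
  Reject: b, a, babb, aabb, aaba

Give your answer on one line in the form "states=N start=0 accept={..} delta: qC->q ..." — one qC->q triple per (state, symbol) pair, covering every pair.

states=3 start=0 accept={0,2} delta: 0a->1 0b->1 1a->2 1b->2 2a->2 2b->0

State merging on the prefix tree: take the shortest (then alphabetical) example prefix whose next move is undefined and point that move at state 0, else 1, else 2, ...; a target is out if some Accept/Reject pair would then sit in one state with the same input left (inseparable). If every existing state is out, open a new one.
a: 0a undefined. 0a->0: no, aba/aaba meet in 0 with "ba" left. Open state 1: 0a->1.
b: 0b undefined. 0b->0: no, ba/a meet in 1. 0b->1: ok.
aa: 1a undefined. 1a->0: no, ba/aaba meet in 0. 1a->1: no, aba/aaba meet in 1 with "ba" left. Open state 2: 1a->2.
ab: 1b undefined. 1b->0: no, aba/b meet in 1. 1b->1: no, ab/b meet in 1. 1b->2: ok.
aaa: 2a undefined. 2a->0: no, aaaa/b meet in 1. 2a->1: no, aba/b meet in 1. 2a->2: ok.
aab: 2b undefined. 2b->0: ok.
All examples now run through 3 states with every (state, symbol) defined. Accept strings end in {0,2}, Reject strings end in {1}; accept={0,2}.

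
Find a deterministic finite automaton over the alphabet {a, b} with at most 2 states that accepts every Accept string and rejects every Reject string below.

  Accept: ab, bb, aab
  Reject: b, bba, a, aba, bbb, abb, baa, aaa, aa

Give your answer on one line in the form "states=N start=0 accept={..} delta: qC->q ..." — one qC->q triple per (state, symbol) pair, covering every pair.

states=2 start=0 accept={0} delta: 0a->1 0b->1 1a->1 1b->0

Grow the machine one transition at a time. Run the examples from 0; the earliest place one falls off (shortest prefix, ties alphabetical) gets sent to the lowest-numbered state that keeps every Accept/Reject pair distinguishable — a pair clashes when both reach the same state with identical unread suffix — and to a fresh state only if none does.
a: 0a undefined. 0a->0: no, ab/b meet in 0 with "b" left. Open state 1: 0a->1.
b: 0b undefined. 0b->0: no, bb/b meet in 0. 0b->1: ok.
aa: 1a undefined. 1a->0: no, aab/b meet in 1. 1a->1: ok.
ab: 1b undefined. 1b->0: ok.
All examples now run through 2 states with every (state, symbol) defined. Accept strings end in {0}, Reject strings end in {1}; accept={0}.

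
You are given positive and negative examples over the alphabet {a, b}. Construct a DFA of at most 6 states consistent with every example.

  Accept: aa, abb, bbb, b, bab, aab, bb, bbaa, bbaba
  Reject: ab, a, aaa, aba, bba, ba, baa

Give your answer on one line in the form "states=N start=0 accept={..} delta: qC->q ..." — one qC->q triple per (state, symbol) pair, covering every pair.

Grow the machine one transition at a time. Run the examples from 0; the earliest place one falls off (shortest prefix, ties alphabetical) gets sent to the lowest-numbered state that keeps every Accept/Reject pair distinguishable — a pair clashes when both reach the same state with identical unread suffix — and to a fresh state only if none does.
a: 0a undefined. 0a->0: no, aa/a meet in 0. Open state 1: 0a->1.
b: 0b undefined. 0b->0: no, aa/baa meet in 1 with "a" left. 0b->1: no, aa/ba meet in 1 with "a" left. Open state 2: 0b->2.
aa: 1a undefined. 1a->0: ok.
ab: 1b undefined. 1b->0: no, aa/ab meet in 0. 1b->1: no, aa/aba meet in 0. 1b->2: no, b/ab meet in 2. Open state 3: 1b->3.
ba: 2a undefined. 2a->0: no, aa/ba meet in 0. 2a->1: no, aa/baa meet in 0. 2a->2: no, b/ba meet in 2. 2a->3: ok.
bb: 2b undefined. 2b->0: no, bbaba/aba meet in 3 with "a" left. 2b->1: no, aa/bba meet in 0. 2b->2: no, bbaa/aba meet in 3 with "a" left. 2b->3: no, bb/ab meet in 3. Open state 4: 2b->4.
aba: 3a undefined. 3a->0: no, aa/aba meet in 0. 3a->1: ok.
abb: 3b undefined. 3b->0: ok.
bba: 4a undefined. 4a->0: no, aa/bba meet in 0. 4a->1: no, bbaba/a meet in 1. 4a->2: no, b/bba meet in 2. 4a->3: no, bbaa/a meet in 1. 4a->4: no, bb/bba meet in 4. Open state 5: 4a->5.
bbb: 4b undefined. 4b->0: ok.
bbaa: 5a undefined. 5a->0: ok.
bbab: 5b undefined. 5b->0: no, bbaba/a meet in 1. 5b->1: ok.
All examples now run through 6 states with every (state, symbol) defined. Accept strings end in {0,2,4}, Reject strings end in {1,3,5}; accept={0,2,4}.

states=6 start=0 accept={0,2,4} delta: 0a->1 0b->2 1a->0 1b->3 2a->3 2b->4 3a->1 3b->0 4a->5 4b->0 5a->0 5b->1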